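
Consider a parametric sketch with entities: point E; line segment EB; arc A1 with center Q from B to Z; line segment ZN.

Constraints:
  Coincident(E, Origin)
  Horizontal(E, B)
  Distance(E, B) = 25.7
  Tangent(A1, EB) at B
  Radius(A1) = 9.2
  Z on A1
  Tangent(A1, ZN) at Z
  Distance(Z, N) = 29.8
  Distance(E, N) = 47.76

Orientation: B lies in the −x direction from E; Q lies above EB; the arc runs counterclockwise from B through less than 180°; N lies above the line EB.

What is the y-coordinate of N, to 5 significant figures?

40.387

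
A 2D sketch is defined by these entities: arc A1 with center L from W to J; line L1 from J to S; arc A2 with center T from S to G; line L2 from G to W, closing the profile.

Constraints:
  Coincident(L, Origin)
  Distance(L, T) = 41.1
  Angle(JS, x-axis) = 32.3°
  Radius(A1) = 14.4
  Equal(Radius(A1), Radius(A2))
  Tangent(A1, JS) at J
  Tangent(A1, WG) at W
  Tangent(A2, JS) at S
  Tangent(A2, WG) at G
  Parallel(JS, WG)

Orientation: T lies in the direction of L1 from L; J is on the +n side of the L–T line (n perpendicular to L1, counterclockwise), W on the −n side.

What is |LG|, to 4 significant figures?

43.55

Tangency of A1 to both parallel lines with radius 14.4 puts J and W at L ± 14.4·n: J = (-7.695, 12.17), W = (7.695, -12.17). Equal radii place S and G the same way about T: S = T + 14.4·n = (27.05, 34.13), G = T − 14.4·n = (42.43, 9.790). Then |LG| = |G − L| = 43.55.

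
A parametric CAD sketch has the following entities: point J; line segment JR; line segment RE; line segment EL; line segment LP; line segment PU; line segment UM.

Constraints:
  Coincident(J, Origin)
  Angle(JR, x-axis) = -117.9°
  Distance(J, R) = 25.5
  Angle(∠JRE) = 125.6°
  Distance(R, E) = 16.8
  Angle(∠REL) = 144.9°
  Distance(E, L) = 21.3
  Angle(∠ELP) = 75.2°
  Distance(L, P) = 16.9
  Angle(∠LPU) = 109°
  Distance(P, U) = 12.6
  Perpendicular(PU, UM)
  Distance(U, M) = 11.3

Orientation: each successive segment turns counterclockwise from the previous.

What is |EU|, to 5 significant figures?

17.818

∠ELP = 75.2° gives LP at 76.400° from the x-axis; with |LP| = 16.9, P = (18.274, -31.276). ∠LPU = 109.0° gives PU at 147.40° from the x-axis; with |PU| = 12.6, U = (7.6594, -24.487). Then |EU| = |U − E| = 17.818.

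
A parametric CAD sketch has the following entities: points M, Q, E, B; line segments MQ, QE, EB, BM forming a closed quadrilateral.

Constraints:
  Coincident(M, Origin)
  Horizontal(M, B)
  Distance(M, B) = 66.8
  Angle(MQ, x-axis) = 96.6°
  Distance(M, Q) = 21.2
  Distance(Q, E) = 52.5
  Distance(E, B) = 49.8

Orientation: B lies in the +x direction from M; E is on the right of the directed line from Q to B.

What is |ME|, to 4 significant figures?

34.01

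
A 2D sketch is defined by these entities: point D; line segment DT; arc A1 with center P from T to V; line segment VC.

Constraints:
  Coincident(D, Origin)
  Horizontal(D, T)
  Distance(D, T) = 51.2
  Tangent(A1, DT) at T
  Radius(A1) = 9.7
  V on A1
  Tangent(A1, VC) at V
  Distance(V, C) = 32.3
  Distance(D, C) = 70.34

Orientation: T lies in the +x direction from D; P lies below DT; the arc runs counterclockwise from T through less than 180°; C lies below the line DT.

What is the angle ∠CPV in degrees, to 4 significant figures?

73.28°

Checks: D = (0.00, 0.00) ✓; |PV| = 9.700 ✓; ∠(PV, VC) = 90.00° ✓; |VC| = 32.30 ✓; |DC| = 70.34 ✓.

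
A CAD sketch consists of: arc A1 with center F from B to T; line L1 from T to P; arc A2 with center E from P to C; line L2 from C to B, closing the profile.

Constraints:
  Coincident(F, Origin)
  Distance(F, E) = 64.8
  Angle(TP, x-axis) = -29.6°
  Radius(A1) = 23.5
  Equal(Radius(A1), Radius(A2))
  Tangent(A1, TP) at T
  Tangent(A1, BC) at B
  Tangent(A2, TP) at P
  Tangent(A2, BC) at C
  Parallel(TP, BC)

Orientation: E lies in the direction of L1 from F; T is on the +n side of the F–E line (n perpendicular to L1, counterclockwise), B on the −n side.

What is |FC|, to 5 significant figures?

68.930

The slot axis is L1's direction at -29.6°, so u = (cos -29.6°, sin -29.6°) = (0.86949, -0.49394) and n = (−sin -29.6°, cos -29.6°) = (0.49394, 0.86949). F is at the origin and E lies 64.8 along u from F, so E = 64.8·u = (56.343, -32.007). Tangency of A1 to both parallel lines with radius 23.5 puts T and B at F ± 23.5·n: T = (11.608, 20.433), B = (-11.608, -20.433). Equal radii place P and C the same way about E: P = E + 23.5·n = (67.951, -11.574), C = E − 23.5·n = (44.736, -52.441). Then |FC| = |C − F| = 68.930.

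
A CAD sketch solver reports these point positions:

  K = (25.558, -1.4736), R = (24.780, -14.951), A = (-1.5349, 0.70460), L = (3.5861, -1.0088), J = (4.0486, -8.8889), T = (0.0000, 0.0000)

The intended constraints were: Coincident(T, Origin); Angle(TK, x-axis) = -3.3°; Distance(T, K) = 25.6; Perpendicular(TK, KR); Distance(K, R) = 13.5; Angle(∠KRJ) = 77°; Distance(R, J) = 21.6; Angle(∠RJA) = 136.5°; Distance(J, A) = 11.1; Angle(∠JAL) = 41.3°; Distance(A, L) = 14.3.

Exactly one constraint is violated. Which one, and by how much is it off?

Distance(A, L) = 14.3 — off by 8.90.

T = (0.00, 0.00) ✓; TK at -3.300° ✓; |TK| = 25.60 ✓; ∠(TK, KR) = 90.00° ✓; |KR| = 13.50 ✓; ∠KRJ = 77.00° ✓; |RJ| = 21.60 ✓; ∠RJA = 136.5° ✓; |JA| = 11.10 ✓; ∠JAL = 41.30° ✓; |AL| = 5.400 ✗.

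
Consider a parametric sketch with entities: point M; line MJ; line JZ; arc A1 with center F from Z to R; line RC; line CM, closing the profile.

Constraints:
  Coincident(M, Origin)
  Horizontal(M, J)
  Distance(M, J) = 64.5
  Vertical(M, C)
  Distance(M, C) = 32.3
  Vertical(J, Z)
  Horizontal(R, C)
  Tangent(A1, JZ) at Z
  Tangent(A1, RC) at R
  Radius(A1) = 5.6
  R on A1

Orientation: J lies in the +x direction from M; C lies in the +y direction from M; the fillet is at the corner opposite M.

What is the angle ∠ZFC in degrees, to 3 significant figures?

175°

The virtual corner opposite M is at (64.5, 32.3). A1 meets JZ tangentially, so FZ is at right angles to JZ and tangency of A1 to RC means the radius FR is perpendicular to RC, with radius 5.6, so the center F sits 5.6 in from both sides at F = (58.9, 26.7). That places the tangent points at Z = (64.5, 26.7) on JZ and R = (58.9, 32.3) on RC. Then cos ∠ZFC = FZ·FC / (|FZ||FC|), giving 175°.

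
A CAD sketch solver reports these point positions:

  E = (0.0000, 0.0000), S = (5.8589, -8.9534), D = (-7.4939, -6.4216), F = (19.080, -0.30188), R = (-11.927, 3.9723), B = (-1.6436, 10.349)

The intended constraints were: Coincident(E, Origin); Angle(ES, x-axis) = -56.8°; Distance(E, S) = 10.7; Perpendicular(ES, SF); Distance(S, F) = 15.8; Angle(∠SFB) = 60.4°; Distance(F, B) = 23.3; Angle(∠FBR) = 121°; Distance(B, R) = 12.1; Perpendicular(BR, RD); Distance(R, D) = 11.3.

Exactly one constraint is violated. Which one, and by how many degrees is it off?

Perpendicular(BR, RD) — off by 8.70°.

E = (0.00, 0.00) ✓; ES at -56.80° ✓; |ES| = 10.70 ✓; ∠(ES, SF) = 90.00° ✓; |SF| = 15.80 ✓; ∠SFB = 60.40° ✓; |FB| = 23.30 ✓; ∠FBR = 121.0° ✓; |BR| = 12.10 ✓; ∠(BR, RD) = 81.30° ✗; |RD| = 11.30 ✓.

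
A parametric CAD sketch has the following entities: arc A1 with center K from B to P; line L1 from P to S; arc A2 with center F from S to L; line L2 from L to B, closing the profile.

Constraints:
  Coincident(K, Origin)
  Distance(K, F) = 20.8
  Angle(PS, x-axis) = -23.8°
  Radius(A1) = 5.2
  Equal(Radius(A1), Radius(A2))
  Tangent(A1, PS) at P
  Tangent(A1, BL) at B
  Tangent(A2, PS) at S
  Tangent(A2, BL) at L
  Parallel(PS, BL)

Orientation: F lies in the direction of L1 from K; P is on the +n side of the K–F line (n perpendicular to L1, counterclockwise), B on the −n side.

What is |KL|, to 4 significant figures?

21.44

The slot axis is L1's direction at -23.8°, so u = (cos -23.8°, sin -23.8°) = (0.9150, -0.4035) and n = (−sin -23.8°, cos -23.8°) = (0.4035, 0.9150). K is at the origin and F lies 20.8 along u from K, so F = 20.8·u = (19.03, -8.394). Tangency of A1 to both parallel lines with radius 5.2 puts P and B at K ± 5.2·n: P = (2.098, 4.758), B = (-2.098, -4.758). Equal radii place S and L the same way about F: S = F + 5.2·n = (21.13, -3.636), L = F − 5.2·n = (16.93, -13.15). Then |KL| = |L − K| = 21.44.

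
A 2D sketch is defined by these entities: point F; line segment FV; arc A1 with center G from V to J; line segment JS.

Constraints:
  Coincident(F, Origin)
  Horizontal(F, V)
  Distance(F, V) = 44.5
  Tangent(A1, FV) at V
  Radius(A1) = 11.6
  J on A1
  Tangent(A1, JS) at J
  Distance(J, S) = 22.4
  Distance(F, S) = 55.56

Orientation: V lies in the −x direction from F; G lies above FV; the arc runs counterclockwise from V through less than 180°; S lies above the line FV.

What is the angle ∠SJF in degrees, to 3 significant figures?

136°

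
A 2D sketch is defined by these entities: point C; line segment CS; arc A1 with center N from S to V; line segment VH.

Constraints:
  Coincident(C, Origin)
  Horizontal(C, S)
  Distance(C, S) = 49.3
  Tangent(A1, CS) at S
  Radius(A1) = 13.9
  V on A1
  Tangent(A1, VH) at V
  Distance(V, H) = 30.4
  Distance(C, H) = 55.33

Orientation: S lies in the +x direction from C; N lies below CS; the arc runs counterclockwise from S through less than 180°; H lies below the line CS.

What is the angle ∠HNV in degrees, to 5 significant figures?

65.428°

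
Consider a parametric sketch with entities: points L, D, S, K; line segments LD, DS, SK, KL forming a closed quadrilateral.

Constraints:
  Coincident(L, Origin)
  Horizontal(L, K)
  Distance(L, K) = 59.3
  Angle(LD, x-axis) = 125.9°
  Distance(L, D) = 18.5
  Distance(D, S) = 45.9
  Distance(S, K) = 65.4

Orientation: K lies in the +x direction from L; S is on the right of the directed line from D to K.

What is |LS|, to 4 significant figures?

29.40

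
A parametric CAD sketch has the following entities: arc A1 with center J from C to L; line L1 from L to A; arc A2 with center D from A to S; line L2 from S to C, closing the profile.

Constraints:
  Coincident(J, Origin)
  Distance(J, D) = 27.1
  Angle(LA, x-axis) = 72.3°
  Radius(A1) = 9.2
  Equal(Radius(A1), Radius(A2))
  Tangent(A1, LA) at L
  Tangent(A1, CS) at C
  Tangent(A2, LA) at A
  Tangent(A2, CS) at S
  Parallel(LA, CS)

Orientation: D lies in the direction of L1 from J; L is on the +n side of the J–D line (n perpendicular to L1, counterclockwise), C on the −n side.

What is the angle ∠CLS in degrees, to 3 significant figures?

55.8°

The slot axis is L1's direction at 72.3°, so u = (cos 72.3°, sin 72.3°) = (0.304, 0.953) and n = (−sin 72.3°, cos 72.3°) = (-0.953, 0.304). J is at the origin and D lies 27.1 along u from J, so D = 27.1·u = (8.24, 25.8). Tangency of A1 to both parallel lines with radius 9.2 puts L and C at J ± 9.2·n: L = (-8.76, 2.80), C = (8.76, -2.80). Equal radii place A and S the same way about D: A = D + 9.2·n = (-0.525, 28.6), S = D − 9.2·n = (17.0, 23.0). Then cos ∠CLS = LC·LS / (|LC||LS|), giving 55.8°.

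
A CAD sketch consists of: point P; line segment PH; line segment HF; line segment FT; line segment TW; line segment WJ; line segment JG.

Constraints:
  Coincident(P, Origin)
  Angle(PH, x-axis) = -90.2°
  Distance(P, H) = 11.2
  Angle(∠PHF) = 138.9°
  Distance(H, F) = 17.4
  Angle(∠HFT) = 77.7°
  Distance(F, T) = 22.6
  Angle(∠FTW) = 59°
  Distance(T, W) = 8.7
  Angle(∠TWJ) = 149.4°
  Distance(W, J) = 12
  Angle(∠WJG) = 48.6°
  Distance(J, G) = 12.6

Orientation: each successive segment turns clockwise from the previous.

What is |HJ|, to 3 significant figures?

5.44

P is at the origin; PH runs at -90.2° with length 11.2, so H = (-0.0391, -11.2). ∠PHF = 138.9° gives HF at -131° from the x-axis; with |HF| = 17.4, F = (-11.5, -24.3). ∠HFT = 77.7° gives FT at 126° from the x-axis; with |FT| = 22.6, T = (-24.9, -6.08). ∠FTW = 59.0° gives TW at 5.40° from the x-axis; with |TW| = 8.7, W = (-16.3, -5.26). ∠TWJ = 149.4° gives WJ at -25.2° from the x-axis; with |WJ| = 12.0, J = (-5.42, -10.4). Then |HJ| = |J − H| = 5.44.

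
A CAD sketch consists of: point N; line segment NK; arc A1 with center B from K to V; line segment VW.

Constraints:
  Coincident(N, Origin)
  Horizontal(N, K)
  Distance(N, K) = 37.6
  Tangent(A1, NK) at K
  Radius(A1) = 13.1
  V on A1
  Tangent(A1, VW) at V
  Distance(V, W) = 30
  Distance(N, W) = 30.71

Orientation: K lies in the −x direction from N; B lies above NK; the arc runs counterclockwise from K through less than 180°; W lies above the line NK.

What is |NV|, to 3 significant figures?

27.6

N is at the origin; NK is horizontal with |NK| = 37.6 and K on the −x side, so K = (-37.6, 0.00). The tangent condition forces BK to be normal to NK, so B = K + (0, 13.1) = (-37.6, 13.1). Since BV ⟂ VW (tangency), |BW| = √(13.1² + 30.0²) = 32.7 regardless of where V sits on A1. So W lies on both circle(N, 30.71) and circle(B, 32.7); the above-NK intersection is W = (-9.16, 29.3). V is the foot of the tangent from W: V = (-27.1, 5.27).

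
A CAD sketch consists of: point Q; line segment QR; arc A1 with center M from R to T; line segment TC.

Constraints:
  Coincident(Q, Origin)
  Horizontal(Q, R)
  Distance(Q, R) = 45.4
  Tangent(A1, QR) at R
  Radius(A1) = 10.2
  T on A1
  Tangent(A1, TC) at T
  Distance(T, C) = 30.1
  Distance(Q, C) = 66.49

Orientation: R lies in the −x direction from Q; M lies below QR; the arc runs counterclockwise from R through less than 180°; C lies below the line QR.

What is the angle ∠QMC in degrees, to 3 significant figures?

115°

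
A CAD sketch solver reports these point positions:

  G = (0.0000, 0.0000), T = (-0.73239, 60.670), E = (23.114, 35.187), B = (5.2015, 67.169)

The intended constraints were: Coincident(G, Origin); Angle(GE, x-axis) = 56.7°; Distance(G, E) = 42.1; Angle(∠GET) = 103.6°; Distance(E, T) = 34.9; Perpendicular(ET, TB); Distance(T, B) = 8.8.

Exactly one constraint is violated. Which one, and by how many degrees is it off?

Perpendicular(ET, TB) — off by 4.50°.

G = (0.00, 0.00) ✓; GE at 56.70° ✓; |GE| = 42.10 ✓; ∠GET = 103.6° ✓; |ET| = 34.90 ✓; ∠(ET, TB) = 85.50° ✗; |TB| = 8.800 ✓.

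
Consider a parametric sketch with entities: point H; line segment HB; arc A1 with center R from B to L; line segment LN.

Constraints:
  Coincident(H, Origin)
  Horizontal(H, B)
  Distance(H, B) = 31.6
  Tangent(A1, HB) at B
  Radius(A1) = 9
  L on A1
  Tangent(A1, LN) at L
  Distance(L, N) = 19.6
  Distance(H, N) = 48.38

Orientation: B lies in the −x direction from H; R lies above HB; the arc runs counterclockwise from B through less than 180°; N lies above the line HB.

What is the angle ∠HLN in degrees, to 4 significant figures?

164.1°

Checks: |RL| = 9.000 ✓; ∠(RL, LN) = 90.00° ✓; |LN| = 19.60 ✓; |HN| = 48.38 ✓.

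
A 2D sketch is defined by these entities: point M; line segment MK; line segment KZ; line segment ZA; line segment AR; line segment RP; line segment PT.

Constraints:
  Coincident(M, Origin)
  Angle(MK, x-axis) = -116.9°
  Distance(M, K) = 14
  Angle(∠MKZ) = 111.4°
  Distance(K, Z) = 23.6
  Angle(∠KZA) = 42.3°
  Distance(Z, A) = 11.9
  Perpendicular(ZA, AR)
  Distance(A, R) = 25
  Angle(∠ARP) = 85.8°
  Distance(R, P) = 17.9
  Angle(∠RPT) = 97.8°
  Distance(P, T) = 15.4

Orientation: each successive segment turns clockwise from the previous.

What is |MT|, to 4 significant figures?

36.95

M is at the origin; MK runs at -116.9° with length 14.0, so K = (-6.334, -12.49). ∠MKZ = 111.4° gives KZ at 174.5° from the x-axis; with |KZ| = 23.6, Z = (-29.83, -10.22). ∠KZA = 42.3° gives ZA at 36.80° from the x-axis; with |ZA| = 11.9, A = (-20.30, -3.095). ZA is perpendicular to AR, so AR runs at -53.20°; with |AR| = 25.0, R = (-5.321, -23.11). ∠ARP = 85.8° gives RP at -147.4° from the x-axis; with |RP| = 17.9, P = (-20.40, -32.76). ∠RPT = 97.8° gives PT at 130.4° from the x-axis; with |PT| = 15.4, T = (-30.38, -21.03). Then |MT| = |T − M| = 36.95.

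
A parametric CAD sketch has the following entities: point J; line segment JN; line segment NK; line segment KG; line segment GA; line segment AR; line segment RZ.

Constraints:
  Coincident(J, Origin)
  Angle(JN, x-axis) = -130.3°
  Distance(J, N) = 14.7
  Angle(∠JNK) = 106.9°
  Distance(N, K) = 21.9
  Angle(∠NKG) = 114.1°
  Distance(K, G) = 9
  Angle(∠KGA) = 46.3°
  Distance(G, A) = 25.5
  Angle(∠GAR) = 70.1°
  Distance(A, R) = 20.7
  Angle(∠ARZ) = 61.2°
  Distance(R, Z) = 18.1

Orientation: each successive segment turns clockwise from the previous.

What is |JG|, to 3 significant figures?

30.4

∠JNK = 106.9° gives NK at 157° from the x-axis; with |NK| = 21.9, K = (-29.6, -2.51). ∠NKG = 114.1° gives KG at 90.7° from the x-axis; with |KG| = 9.0, G = (-29.7, 6.49). Then |JG| = |G − J| = 30.4.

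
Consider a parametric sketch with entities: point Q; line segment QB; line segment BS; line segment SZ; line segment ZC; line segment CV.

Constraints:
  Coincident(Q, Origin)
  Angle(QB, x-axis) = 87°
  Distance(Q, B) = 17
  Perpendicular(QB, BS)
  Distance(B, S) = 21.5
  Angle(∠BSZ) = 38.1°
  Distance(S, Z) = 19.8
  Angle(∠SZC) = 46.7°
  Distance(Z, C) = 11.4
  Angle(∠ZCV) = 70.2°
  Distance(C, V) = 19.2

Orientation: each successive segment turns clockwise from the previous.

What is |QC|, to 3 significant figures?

17.6

Q is at the origin; QB runs at 87.0° with length 17.0, so B = (0.890, 17.0). QB is perpendicular to BS, so BS runs at -3.00°; with |BS| = 21.5, S = (22.4, 15.9). ∠BSZ = 38.1° gives SZ at -145° from the x-axis; with |SZ| = 19.8, Z = (6.16, 4.47). ∠SZC = 46.7° gives ZC at 81.8° from the x-axis; with |ZC| = 11.4, C = (7.79, 15.7). Then |QC| = |C − Q| = 17.6.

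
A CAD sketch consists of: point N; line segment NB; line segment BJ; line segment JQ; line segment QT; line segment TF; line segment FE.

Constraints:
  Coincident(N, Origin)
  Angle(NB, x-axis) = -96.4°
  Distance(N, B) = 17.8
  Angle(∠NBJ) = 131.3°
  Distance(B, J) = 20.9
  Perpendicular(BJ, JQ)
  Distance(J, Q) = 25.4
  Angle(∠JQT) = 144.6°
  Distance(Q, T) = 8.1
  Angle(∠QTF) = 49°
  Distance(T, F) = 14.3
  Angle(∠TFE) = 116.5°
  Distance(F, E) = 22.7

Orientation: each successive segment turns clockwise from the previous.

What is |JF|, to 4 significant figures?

19.81

∠JQT = 144.6° gives QT at 89.50° from the x-axis; with |QT| = 8.1, T = (-33.59, -0.7154). ∠QTF = 49.0° gives TF at -41.50° from the x-axis; with |TF| = 14.3, F = (-22.88, -10.19). Then |JF| = |F − J| = 19.81.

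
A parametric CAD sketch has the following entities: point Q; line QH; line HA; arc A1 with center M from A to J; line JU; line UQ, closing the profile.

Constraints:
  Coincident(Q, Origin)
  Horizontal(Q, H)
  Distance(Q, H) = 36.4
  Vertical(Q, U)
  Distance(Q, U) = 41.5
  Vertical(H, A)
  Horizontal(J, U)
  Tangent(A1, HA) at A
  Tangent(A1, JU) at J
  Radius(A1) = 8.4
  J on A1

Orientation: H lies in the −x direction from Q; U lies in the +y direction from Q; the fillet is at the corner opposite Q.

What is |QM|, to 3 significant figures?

43.4

Q and U share the same x with |QU| = 41.5 and U on the +y side, so U = (0.00, 41.5). The virtual corner opposite Q is at (-36.4, 41.5). Tangency of A1 to HA means the radius MA is perpendicular to HA and since A1 is tangent to JU there, MJ ⟂ JU, with radius 8.4, so the center M sits 8.4 in from both sides at M = (-28.0, 33.1). Then |QM| = |M − Q| = 43.4.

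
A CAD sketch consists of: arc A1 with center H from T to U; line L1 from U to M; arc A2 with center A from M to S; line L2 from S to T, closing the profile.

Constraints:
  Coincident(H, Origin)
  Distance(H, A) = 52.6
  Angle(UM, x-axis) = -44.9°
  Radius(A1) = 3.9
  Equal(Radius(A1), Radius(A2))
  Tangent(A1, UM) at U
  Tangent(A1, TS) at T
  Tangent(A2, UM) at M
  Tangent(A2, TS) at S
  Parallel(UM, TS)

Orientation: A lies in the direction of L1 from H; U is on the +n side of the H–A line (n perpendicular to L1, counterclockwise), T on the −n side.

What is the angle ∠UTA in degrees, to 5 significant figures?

85.760°

The slot axis is L1's direction at -44.9°, so u = (cos -44.9°, sin -44.9°) = (0.70834, -0.70587) and n = (−sin -44.9°, cos -44.9°) = (0.70587, 0.70834). H is at the origin and A lies 52.6 along u from H, so A = 52.6·u = (37.259, -37.129). Tangency of A1 to both parallel lines with radius 3.9 puts U and T at H ± 3.9·n: U = (2.7529, 2.7625), T = (-2.7529, -2.7625). Then cos ∠UTA = TU·TA / (|TU||TA|), giving 85.760°.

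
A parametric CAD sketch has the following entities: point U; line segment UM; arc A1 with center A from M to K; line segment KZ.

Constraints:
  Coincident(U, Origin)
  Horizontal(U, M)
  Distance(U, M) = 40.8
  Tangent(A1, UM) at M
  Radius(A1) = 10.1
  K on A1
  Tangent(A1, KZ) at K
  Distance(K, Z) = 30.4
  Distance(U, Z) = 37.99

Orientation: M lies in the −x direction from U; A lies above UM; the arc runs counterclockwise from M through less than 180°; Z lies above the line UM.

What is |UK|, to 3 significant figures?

32.2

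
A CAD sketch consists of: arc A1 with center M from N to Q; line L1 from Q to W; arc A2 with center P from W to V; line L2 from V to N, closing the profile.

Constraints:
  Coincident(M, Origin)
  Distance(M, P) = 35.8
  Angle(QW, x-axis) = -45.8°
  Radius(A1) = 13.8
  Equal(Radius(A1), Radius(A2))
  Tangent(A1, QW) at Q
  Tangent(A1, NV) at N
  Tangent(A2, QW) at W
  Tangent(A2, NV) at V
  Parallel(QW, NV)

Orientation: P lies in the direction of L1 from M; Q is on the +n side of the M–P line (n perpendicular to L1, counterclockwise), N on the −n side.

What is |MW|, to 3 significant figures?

38.4

The slot axis is L1's direction at -45.8°, so u = (cos -45.8°, sin -45.8°) = (0.697, -0.717) and n = (−sin -45.8°, cos -45.8°) = (0.717, 0.697). M is at the origin and P lies 35.8 along u from M, so P = 35.8·u = (25.0, -25.7). Tangency of A1 to both parallel lines with radius 13.8 puts Q and N at M ± 13.8·n: Q = (9.89, 9.62), N = (-9.89, -9.62). Equal radii place W and V the same way about P: W = P + 13.8·n = (34.9, -16.0), V = P − 13.8·n = (15.1, -35.3). Then |MW| = |W − M| = 38.4.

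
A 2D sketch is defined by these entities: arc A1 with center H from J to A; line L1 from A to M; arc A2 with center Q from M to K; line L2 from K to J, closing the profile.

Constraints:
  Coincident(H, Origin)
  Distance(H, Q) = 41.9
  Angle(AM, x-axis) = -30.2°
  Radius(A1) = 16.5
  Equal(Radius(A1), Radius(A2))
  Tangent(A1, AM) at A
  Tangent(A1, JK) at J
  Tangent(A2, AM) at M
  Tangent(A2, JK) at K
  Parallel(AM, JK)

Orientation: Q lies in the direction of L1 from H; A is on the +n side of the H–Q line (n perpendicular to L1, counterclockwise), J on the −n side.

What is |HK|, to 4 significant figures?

45.03

The slot axis is L1's direction at -30.2°, so u = (cos -30.2°, sin -30.2°) = (0.8643, -0.5030) and n = (−sin -30.2°, cos -30.2°) = (0.5030, 0.8643). H is at the origin and Q lies 41.9 along u from H, so Q = 41.9·u = (36.21, -21.08). Tangency of A1 to both parallel lines with radius 16.5 puts A and J at H ± 16.5·n: A = (8.300, 14.26), J = (-8.300, -14.26). Equal radii place M and K the same way about Q: M = Q + 16.5·n = (44.51, -6.816), K = Q − 16.5·n = (27.91, -35.34). Then |HK| = |K − H| = 45.03.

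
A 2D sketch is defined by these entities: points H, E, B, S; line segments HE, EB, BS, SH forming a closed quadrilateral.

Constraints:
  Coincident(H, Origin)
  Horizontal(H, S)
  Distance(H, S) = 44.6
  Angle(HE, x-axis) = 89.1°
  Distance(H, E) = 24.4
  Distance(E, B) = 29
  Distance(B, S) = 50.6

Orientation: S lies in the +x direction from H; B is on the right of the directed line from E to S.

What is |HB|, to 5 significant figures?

7.0431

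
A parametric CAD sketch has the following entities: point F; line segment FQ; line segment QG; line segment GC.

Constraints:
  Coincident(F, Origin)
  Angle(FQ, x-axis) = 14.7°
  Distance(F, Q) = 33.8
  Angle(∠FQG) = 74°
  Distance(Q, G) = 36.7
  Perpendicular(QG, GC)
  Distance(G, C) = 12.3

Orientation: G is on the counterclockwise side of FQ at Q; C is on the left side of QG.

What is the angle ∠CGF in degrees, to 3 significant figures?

40.1°

∠FQG = 74.0°, so QG runs at 14.7° + (180° − 74.0°) = 121° from the x-axis; with |QG| = 36.7, G = Q + 36.7·(cos 121°, sin 121°) = (14.0, 40.1). QG is perpendicular to GC; with |GC| = 12.3 on the left of QG, C = G + 12.3·(-0.860, -0.511) = (3.38, 33.9). Then cos ∠CGF = GC·GF / (|GC||GF|), giving 40.1°.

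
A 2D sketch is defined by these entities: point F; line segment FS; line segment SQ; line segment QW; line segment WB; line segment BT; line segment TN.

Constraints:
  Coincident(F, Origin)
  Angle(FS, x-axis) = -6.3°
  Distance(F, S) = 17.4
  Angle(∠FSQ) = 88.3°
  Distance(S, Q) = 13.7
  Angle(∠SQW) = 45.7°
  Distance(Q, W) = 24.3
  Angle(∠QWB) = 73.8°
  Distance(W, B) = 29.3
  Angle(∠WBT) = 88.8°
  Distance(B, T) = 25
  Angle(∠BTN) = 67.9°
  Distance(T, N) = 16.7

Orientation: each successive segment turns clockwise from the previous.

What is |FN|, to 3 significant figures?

21.5

∠WBT = 88.8° gives BT at -69.7° from the x-axis; with |BT| = 25.0, T = (36.5, -8.96). ∠BTN = 67.9° gives TN at 178° from the x-axis; with |TN| = 16.7, N = (19.8, -8.43). Then |FN| = |N − F| = 21.5.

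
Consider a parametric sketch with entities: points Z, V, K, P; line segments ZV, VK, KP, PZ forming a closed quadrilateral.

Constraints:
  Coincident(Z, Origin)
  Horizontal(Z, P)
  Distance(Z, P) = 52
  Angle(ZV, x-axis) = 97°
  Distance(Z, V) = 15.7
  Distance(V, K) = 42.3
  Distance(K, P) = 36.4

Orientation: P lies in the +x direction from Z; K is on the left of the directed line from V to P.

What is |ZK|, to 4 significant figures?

49.31

Z is at the origin; Z and P share the same y with |ZP| = 52.0 and P in +x, so P = (52.0, 0). ZV runs at 97.0° with |ZV| = 15.7, so V = (-1.913, 15.58). K is determined by |VK| = 42.3 and |KP| = 36.4 together: it lies at the intersection of circle(V, 42.3) and circle(P, 36.4). With |VP| = 56.12, the foot of the radical line on VP is 32.20 from V and the perpendicular offset is √(42.3² − 32.20²) = 27.43. Taking the left-of-VP solution: K = (36.64, 33.00).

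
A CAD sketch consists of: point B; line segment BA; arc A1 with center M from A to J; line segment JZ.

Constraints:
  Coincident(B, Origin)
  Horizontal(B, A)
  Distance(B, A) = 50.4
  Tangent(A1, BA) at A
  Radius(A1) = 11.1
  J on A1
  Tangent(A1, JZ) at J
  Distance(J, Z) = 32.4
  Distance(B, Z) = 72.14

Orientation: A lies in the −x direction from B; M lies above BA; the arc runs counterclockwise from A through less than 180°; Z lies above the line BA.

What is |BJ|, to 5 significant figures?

43.941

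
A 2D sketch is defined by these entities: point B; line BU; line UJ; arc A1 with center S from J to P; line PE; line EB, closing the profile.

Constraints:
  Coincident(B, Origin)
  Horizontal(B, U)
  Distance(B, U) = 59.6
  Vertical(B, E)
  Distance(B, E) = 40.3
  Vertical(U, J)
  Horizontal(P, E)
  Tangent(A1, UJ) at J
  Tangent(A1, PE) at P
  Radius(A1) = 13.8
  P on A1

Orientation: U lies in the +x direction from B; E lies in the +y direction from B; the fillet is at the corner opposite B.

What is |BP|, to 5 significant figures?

61.006

B is at the origin; B and U share the same y with |BU| = 59.6 and U on the +x side, so U = (59.600, 0.0000). BE is vertical with |BE| = 40.3 and E on the +y side, so E = (0.0000, 40.300). The virtual corner opposite B is at (59.600, 40.300). Tangency of A1 to UJ means the radius SJ is perpendicular to UJ and A1 meets PE tangentially, so SP is at right angles to PE, with radius 13.8, so the center S sits 13.8 in from both sides at S = (45.800, 26.500). That places the tangent points at J = (59.600, 26.500) on UJ and P = (45.800, 40.300) on PE. Then |BP| = |P − B| = 61.006.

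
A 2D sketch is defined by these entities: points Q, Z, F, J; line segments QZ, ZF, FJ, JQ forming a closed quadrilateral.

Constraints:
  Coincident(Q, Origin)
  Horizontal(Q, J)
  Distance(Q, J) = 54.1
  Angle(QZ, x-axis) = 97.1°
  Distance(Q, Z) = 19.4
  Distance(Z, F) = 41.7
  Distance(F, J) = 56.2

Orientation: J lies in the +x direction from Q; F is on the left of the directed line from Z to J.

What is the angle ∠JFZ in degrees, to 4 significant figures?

73.46°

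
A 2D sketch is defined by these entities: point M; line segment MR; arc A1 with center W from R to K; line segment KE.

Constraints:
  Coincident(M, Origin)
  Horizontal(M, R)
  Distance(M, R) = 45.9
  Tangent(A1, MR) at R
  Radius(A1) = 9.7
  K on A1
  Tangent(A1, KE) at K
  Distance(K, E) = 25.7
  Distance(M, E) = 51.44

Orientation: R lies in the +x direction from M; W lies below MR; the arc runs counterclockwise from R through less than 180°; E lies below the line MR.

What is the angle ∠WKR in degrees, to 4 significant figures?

44.07°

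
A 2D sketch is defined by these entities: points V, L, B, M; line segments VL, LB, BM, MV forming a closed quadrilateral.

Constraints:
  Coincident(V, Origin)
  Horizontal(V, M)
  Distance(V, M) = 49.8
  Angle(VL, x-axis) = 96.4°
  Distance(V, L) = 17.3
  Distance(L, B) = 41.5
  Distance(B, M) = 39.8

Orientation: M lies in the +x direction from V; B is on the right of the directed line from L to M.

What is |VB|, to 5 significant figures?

25.708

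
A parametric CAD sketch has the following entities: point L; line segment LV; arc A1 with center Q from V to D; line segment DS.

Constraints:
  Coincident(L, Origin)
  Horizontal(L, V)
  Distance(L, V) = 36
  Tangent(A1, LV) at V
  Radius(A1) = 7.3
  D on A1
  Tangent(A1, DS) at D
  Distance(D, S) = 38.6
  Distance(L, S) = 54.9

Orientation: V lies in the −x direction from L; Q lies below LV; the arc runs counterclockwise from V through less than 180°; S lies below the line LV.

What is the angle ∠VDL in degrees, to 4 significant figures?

42.04°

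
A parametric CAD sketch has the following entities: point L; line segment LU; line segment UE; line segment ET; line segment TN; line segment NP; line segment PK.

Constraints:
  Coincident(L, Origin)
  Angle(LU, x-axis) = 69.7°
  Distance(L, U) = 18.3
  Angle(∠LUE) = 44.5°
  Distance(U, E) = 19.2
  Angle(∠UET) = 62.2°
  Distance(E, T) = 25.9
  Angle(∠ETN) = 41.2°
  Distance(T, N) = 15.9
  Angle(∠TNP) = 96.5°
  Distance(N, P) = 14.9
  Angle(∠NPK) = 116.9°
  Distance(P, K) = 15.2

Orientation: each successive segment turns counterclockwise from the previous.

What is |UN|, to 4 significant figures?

8.198

∠UET = 62.2° gives ET at -37.00° from the x-axis; with |ET| = 25.9, T = (9.661, -6.599). ∠ETN = 41.2° gives TN at 101.8° from the x-axis; with |TN| = 15.9, N = (6.409, 8.965). Then |UN| = |N − U| = 8.198.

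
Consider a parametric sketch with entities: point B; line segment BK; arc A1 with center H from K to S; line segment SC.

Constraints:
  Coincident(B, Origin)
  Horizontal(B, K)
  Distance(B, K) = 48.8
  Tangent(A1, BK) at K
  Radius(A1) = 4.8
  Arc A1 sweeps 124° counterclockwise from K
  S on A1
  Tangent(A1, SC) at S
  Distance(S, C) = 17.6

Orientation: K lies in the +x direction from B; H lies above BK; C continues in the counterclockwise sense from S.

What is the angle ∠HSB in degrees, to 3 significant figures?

25.9°

Tangency of A1 to BK means the radius HK is perpendicular to BK, so H = K + (0, 4.8) = (48.8, 4.80). On A1, K sits at bearing -90° from H; a 124° counterclockwise sweep puts S at bearing 34°, so S = H + 4.8·(cos 34°, sin 34°) = (52.8, 7.48). Then cos ∠HSB = SH·SB / (|SH||SB|), giving 25.9°.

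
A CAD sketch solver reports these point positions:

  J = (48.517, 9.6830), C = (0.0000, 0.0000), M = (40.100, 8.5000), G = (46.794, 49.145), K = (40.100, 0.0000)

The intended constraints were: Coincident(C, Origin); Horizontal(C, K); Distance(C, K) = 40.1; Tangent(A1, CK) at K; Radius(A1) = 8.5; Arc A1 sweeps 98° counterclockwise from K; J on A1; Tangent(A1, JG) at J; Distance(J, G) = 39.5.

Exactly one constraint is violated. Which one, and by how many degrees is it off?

Tangent(A1, JG) at J — off by 5.50°.

C = (0.00, 0.00) ✓; C.y = 0.00, K.y = 0.00 ✓; |CK| = 40.10 ✓; ∠(MK, KC) = 90.00° ✓; |MK| = 8.500 ✓; bearing(M→J) − bearing(M→K) = 98.00° ✓; |MJ| = 8.500 ✓; ∠(MJ, JG) = 95.50° ✗; |JG| = 39.50 ✓.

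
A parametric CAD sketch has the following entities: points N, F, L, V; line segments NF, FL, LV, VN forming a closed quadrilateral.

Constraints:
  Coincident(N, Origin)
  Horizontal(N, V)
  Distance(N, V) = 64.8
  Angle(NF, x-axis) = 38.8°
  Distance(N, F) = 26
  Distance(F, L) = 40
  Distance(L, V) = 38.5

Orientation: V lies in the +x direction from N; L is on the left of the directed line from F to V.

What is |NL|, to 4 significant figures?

65.87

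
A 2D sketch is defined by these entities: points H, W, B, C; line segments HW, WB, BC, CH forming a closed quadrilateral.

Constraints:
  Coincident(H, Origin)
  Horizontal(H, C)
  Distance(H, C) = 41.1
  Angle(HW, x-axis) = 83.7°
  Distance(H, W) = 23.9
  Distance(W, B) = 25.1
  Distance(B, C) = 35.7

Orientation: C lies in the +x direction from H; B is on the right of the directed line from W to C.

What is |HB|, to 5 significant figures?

5.5484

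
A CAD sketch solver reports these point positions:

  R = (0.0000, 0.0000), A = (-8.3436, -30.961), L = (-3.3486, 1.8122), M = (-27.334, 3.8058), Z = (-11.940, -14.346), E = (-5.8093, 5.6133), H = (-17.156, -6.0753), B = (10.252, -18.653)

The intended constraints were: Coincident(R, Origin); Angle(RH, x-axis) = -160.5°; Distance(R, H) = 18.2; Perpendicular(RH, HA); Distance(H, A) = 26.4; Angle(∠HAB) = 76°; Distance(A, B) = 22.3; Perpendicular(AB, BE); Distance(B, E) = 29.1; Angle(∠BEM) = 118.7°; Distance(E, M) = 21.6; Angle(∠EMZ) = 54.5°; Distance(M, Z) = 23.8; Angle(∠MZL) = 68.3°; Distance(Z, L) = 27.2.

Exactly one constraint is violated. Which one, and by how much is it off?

Distance(Z, L) = 27.2 — off by 8.90.

R = (0.00, 0.00) ✓; RH at -160.5° ✓; |RH| = 18.20 ✓; ∠(RH, HA) = 90.00° ✓; |HA| = 26.40 ✓; ∠HAB = 76.00° ✓; |AB| = 22.30 ✓; ∠(AB, BE) = 90.00° ✓; |BE| = 29.10 ✓; ∠BEM = 118.7° ✓; |EM| = 21.60 ✓; ∠EMZ = 54.50° ✓; |MZ| = 23.80 ✓; ∠MZL = 68.30° ✓; |ZL| = 18.30 ✗.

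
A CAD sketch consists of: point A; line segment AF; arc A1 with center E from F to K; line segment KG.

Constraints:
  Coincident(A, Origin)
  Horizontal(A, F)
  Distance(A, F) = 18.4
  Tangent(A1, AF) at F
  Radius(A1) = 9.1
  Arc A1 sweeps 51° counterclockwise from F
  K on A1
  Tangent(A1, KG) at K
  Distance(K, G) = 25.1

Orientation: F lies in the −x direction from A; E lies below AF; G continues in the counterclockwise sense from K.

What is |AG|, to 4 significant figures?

47.19

A is at the origin; AF is horizontal with |AF| = 18.4 and F on the −x side, so F = (-18.40, 0.000). Tangency of A1 to AF means the radius EF is perpendicular to AF, so E = F + (0, -9.1) = (-18.40, -9.100). On A1, F sits at bearing 90° from E; a 51° counterclockwise sweep puts K at bearing 141°, so K = E + 9.1·(cos 141°, sin 141°) = (-25.47, -3.373). Tangency of A1 to KG means the radius EK is perpendicular to KG, so KG runs along (−sin 141°, cos 141°); with |KG| = 25.1, G = (-41.27, -22.88). Then |AG| = |G − A| = 47.19.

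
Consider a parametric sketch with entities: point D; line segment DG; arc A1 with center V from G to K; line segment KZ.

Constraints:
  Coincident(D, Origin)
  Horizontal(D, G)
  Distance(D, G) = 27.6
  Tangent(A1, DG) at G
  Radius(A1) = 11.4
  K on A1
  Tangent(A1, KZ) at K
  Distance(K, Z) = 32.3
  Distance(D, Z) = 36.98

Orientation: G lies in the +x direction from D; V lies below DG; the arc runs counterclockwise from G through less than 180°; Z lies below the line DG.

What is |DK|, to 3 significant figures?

18.5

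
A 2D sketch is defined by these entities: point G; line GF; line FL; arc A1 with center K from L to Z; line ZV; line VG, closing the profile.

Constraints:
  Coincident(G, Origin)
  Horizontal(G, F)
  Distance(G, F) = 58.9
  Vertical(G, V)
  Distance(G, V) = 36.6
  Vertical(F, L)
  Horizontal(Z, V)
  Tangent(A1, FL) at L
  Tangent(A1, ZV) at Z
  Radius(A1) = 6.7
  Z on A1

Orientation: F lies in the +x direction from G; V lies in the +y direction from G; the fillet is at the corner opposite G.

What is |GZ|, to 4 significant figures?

63.75

G is at the origin; GF is horizontal with |GF| = 58.9 and F on the +x side, so F = (58.90, 0.000). GV is vertical with |GV| = 36.6 and V on the +y side, so V = (0.000, 36.60). The virtual corner opposite G is at (58.90, 36.60). Since A1 is tangent to FL there, KL ⟂ FL and tangency of A1 to ZV means the radius KZ is perpendicular to ZV, with radius 6.7, so the center K sits 6.7 in from both sides at K = (52.20, 29.90). That places the tangent points at L = (58.90, 29.90) on FL and Z = (52.20, 36.60) on ZV. Then |GZ| = |Z − G| = 63.75.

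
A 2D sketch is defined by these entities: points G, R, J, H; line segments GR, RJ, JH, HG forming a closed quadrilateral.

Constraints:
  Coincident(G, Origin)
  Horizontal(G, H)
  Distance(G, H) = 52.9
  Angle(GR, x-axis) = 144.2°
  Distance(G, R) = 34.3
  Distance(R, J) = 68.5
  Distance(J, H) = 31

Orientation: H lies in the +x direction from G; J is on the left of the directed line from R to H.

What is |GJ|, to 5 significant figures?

49.136

G is at the origin; GH is horizontal with |GH| = 52.9 and H in +x, so H = (52.9, 0). GR runs at 144.2° with |GR| = 34.3, so R = (-27.819, 20.064). J is determined by |RJ| = 68.5 and |JH| = 31.0 together: it lies at the intersection of circle(R, 68.5) and circle(H, 31.0). With |RH| = 83.176, the foot of the radical line on RH is 64.018 from R and the perpendicular offset is √(68.5² − 64.018²) = 24.372. Taking the left-of-RH solution: J = (40.187, 28.273).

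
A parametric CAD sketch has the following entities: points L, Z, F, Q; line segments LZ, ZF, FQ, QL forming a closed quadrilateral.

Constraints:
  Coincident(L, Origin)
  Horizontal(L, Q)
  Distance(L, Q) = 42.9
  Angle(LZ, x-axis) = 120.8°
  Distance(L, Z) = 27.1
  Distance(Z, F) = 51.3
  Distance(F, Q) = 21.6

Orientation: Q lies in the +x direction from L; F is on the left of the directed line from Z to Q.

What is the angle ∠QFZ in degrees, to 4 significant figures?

107.5°

L is at the origin; L and Q share the same y with |LQ| = 42.9 and Q in +x, so Q = (42.9, 0). LZ runs at 120.8° with |LZ| = 27.1, so Z = (-13.88, 23.28). F is determined by |ZF| = 51.3 and |FQ| = 21.6 together: it lies at the intersection of circle(Z, 51.3) and circle(Q, 21.6). With |ZQ| = 61.36, the foot of the radical line on ZQ is 48.32 from Z and the perpendicular offset is √(51.3² − 48.32²) = 17.22. Taking the left-of-ZQ solution: F = (37.37, 20.88).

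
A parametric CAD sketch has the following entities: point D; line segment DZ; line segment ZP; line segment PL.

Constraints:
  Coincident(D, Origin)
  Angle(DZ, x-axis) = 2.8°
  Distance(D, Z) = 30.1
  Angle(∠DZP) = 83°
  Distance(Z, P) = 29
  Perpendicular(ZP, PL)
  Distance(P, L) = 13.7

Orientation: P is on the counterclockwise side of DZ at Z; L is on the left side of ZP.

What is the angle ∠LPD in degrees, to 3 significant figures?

40.3°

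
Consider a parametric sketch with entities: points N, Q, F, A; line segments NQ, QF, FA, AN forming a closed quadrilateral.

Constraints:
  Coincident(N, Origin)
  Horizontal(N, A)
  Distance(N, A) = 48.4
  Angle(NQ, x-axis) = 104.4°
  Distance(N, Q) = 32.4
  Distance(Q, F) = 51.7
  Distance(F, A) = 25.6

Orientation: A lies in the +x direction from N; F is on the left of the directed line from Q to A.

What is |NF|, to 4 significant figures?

50.00

Checks: |QF| = 51.70 ✓; |FA| = 25.60 ✓.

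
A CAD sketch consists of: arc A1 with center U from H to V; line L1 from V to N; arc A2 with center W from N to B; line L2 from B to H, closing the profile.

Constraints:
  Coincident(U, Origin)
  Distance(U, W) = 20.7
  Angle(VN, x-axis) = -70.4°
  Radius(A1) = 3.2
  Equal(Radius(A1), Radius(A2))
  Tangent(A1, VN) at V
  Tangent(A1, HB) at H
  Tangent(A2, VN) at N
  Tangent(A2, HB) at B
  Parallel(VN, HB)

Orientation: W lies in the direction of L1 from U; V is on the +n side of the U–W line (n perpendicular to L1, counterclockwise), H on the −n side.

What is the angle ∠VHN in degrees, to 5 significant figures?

72.820°

The slot axis is L1's direction at -70.4°, so u = (cos -70.4°, sin -70.4°) = (0.33545, -0.94206) and n = (−sin -70.4°, cos -70.4°) = (0.94206, 0.33545). U is at the origin and W lies 20.7 along u from U, so W = 20.7·u = (6.9438, -19.501). Tangency of A1 to both parallel lines with radius 3.2 puts V and H at U ± 3.2·n: V = (3.0146, 1.0734), H = (-3.0146, -1.0734). Equal radii place N and B the same way about W: N = W + 3.2·n = (9.9584, -18.427), B = W − 3.2·n = (3.9293, -20.574). Then cos ∠VHN = HV·HN / (|HV||HN|), giving 72.820°.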